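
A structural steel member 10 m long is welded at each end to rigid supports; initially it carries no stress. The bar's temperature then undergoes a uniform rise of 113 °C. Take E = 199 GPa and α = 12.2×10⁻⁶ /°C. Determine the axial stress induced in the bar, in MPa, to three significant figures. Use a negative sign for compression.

-274 MPa

Free thermal expansion αLΔT = 12.2e-6 · 10000 · 113 = 13.79 mm.
The walls impose strain ε = −(13.79)/10000 = -1.3786e-03; σ = Eε = 199000 · -1.3786e-03 = -274.3 MPa.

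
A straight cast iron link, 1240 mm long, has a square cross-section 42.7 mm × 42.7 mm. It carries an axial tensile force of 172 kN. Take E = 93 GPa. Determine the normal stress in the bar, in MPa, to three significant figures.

94.3 MPa

A = 1823 mm².
σ = N/A = 172000/1823 = 94.33 MPa.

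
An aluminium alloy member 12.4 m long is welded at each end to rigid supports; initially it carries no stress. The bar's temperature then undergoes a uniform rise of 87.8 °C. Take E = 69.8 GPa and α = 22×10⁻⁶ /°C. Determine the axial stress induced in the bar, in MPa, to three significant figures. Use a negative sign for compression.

-135 MPa

Free thermal expansion αLΔT = 22e-6 · 12400 · 87.8 = 23.95 mm.
The walls impose strain ε = −(23.95)/12400 = -1.9316e-03; σ = Eε = 69800 · -1.9316e-03 = -134.8 MPa.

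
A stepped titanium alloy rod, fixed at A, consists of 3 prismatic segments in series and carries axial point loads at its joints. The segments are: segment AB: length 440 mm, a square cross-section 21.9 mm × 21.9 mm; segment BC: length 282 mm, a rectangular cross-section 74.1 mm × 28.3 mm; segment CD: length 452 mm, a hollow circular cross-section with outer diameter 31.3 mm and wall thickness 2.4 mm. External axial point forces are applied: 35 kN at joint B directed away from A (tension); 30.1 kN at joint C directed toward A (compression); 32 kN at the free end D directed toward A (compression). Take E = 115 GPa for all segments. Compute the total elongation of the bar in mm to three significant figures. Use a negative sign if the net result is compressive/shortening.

-0.866 mm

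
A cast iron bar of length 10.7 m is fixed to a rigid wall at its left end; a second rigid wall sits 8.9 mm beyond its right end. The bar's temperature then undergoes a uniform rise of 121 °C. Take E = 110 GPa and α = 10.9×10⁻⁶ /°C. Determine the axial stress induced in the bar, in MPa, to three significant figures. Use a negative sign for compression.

-53.6 MPa

Free thermal expansion αLΔT = 10.9e-6 · 10700 · 121 = 14.11 mm.
The walls engage after the gap closes; constrained expansion = 14.11 − 8.9 = 5.212 mm.
The walls impose strain ε = −(5.212)/10700 = -4.8712e-04; σ = Eε = 110000 · -4.8712e-04 = -53.58 MPa.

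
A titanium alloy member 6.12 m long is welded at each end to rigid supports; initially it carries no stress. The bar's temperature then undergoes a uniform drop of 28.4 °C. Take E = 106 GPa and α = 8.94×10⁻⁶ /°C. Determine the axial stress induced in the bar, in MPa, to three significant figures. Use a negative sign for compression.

26.9 MPa

Free thermal expansion αLΔT = 8.94e-6 · 6120 · -28.4 = -1.554 mm.
The walls impose strain ε = −(-1.554)/6120 = 2.5390e-04; σ = Eε = 106000 · 2.5390e-04 = 26.91 MPa.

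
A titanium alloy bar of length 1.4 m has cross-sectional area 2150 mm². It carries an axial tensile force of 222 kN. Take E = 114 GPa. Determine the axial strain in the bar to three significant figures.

9.06e-04

σ = N/A = 103.3 MPa; ε = σ/E = 103.3/114000 = 9.058e-04.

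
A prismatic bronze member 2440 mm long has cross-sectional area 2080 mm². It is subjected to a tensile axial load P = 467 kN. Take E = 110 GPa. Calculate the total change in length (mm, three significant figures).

4.98 mm

δ_mech = NL/(AE) = 467000·2440/(2080·110000) = 4.98 mm.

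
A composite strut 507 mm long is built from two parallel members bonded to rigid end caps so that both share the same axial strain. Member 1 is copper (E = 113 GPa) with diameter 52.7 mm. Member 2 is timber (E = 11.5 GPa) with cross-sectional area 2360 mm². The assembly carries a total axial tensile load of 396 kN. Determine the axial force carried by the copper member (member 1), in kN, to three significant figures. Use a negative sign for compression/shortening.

A_1 = 2181 mm².
Equal strain + equilibrium ⇒ each member carries load in proportion to AE: A₁E₁ = 246500000 N, A₂E₂ = 27140000 N, ΣAE = 273600000 N.
F₁ = P·A₁E₁/ΣAE = 396000·246500000/273600000 = 356700 N.

357 kN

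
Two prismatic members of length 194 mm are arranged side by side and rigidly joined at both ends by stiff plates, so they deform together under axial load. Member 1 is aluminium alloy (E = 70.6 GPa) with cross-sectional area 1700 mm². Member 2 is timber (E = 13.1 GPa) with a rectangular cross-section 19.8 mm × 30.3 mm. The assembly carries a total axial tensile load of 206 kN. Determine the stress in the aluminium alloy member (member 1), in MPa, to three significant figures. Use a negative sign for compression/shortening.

114 MPa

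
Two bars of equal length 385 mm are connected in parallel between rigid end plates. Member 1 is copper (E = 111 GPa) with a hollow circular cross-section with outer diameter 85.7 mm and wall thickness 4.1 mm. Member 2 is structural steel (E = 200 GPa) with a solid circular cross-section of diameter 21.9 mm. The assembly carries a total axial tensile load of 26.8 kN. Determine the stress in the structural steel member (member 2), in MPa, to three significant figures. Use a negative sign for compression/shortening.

27.9 MPa

A_1 = 1051 mm².
A_2 = 376.7 mm².
Equal strain + equilibrium ⇒ each member carries load in proportion to AE: A₁E₁ = 116700000 N, A₂E₂ = 75340000 N, ΣAE = 192000000 N.
σ₂ = P·E₂/ΣAE = 26800·200000/192000000 = 27.92 MPa.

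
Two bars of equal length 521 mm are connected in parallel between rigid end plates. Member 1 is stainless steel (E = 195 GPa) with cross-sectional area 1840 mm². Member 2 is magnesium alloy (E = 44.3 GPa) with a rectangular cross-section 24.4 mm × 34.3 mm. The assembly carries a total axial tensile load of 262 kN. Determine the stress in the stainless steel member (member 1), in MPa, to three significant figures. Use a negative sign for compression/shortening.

129 MPa

A_2 = 836.9 mm².
Equal strain + equilibrium ⇒ each member carries load in proportion to AE: A₁E₁ = 358800000 N, A₂E₂ = 37080000 N, ΣAE = 395900000 N.
σ₁ = P·E₁/ΣAE = 262000·195000/395900000 = 129.1 MPa.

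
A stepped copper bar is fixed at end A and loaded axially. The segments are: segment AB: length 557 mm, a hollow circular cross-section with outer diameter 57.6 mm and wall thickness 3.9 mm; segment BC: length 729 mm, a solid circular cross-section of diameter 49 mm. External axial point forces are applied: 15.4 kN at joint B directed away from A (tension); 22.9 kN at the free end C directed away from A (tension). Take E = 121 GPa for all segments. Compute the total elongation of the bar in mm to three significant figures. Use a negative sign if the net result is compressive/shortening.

Internal axial forces (sectioning from the free end, tension +): N_BC = 22.9 kN, N_AB = 38.3 kN.
A_AB = 657.9 mm².
A_BC = 1886 mm².
δ_AB = 38300·557/(657.9·121000) = 0.268 mm
δ_BC = 22900·729/(1886·121000) = 0.07316 mm
δ = Σδ_i = 0.3411 mm.

0.341 mm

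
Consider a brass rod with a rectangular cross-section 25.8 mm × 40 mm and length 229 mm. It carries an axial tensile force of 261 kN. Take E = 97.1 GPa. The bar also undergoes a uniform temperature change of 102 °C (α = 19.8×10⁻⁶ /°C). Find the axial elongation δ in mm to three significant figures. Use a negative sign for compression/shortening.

1.06 mm

A = 1032 mm².
δ_mech = NL/(AE) = 261000·229/(1032·97100) = 0.5965 mm.
δ_thermal = αLΔT = 19.8e-6·229·102 = 0.4625 mm.
δ = δ_mech + δ_thermal = 1.059 mm.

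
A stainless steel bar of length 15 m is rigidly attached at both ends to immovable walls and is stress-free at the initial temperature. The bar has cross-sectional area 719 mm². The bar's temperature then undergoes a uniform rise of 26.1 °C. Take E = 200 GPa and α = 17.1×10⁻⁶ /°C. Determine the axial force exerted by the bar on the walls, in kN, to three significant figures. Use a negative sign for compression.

-64.2 kN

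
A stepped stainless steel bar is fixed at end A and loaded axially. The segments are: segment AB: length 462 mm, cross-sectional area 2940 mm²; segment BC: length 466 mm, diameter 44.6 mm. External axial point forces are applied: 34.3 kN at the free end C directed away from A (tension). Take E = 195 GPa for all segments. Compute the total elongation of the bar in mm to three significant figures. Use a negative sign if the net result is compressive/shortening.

Internal axial forces (sectioning from the free end, tension +): N_BC = 34.3 kN, N_AB = 34.3 kN.
A_BC = 1562 mm².
δ_AB = 34300·462/(2940·195000) = 0.02764 mm
δ_BC = 34300·466/(1562·195000) = 0.05247 mm
δ = Σδ_i = 0.08011 mm.

0.0801 mm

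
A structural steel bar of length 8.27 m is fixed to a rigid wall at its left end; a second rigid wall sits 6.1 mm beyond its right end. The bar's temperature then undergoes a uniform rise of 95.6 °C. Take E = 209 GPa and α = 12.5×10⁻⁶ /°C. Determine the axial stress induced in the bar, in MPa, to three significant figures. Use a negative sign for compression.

-95.6 MPa

Free thermal expansion αLΔT = 12.5e-6 · 8270 · 95.6 = 9.883 mm.
The walls engage after the gap closes; constrained expansion = 9.883 − 6.1 = 3.783 mm.
The walls impose strain ε = −(3.783)/8270 = -4.5739e-04; σ = Eε = 209000 · -4.5739e-04 = -95.6 MPa.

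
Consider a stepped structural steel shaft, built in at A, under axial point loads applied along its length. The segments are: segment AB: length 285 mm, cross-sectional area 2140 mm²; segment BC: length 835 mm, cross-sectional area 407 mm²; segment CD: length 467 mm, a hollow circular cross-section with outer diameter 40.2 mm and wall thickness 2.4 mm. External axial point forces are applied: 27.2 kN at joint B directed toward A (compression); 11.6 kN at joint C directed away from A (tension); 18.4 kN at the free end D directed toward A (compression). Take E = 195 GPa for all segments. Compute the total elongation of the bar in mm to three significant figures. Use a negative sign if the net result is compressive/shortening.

-0.249 mm

Internal axial forces (sectioning from the free end, tension +): N_CD = -18.4 kN, N_BC = -6.8 kN, N_AB = -34 kN.
A_CD = 285 mm².
δ_AB = -34000·285/(2140·195000) = -0.02322 mm
δ_BC = -6800·835/(407·195000) = -0.07154 mm
δ_CD = -18400·467/(285·195000) = -0.1546 mm
δ = Σδ_i = -0.2494 mm.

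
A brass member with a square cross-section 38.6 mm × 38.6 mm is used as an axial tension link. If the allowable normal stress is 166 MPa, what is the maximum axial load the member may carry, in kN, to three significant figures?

A = 1490 mm².
P_max = σ_allow · A = 166 · 1490 = 247300 N = 247.3 kN.

247 kN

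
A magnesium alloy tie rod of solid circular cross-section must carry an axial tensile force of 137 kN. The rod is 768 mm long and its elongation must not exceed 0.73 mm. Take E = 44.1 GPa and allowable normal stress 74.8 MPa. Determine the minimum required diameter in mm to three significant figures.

Required area A ≥ P/σ_allow = 137000/74.8 = 1832 mm².
For a solid circular section, d ≥ √(4A/π) = 48.29 mm.
Elongation limit: A ≥ PL/(Eδ_allow) = 137000·768/(44100·0.73) = 3268 mm² ⇒ d ≥ 64.51 mm.
The elongation limit governs.

64.5 mm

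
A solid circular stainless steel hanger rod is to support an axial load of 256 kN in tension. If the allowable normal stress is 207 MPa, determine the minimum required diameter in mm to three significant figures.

39.7 mm

Required area A ≥ P/σ_allow = 256000/207 = 1237 mm².
For a solid circular section, d ≥ √(4A/π) = 39.68 mm.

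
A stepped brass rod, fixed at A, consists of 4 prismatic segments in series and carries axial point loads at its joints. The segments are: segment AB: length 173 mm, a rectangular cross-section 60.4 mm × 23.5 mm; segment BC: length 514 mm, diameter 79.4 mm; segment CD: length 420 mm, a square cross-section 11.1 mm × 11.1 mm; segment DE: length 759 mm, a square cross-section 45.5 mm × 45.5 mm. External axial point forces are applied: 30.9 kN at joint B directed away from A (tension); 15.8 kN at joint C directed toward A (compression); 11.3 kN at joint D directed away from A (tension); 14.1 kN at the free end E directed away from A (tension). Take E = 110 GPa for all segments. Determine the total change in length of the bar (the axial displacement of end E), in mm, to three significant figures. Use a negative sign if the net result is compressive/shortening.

0.888 mm

Internal axial forces (sectioning from the free end, tension +): N_DE = 14.1 kN, N_CD = 25.4 kN, N_BC = 9.6 kN, N_AB = 40.5 kN.
A_AB = 1419 mm².
A_BC = 4951 mm².
A_CD = 123.2 mm².
A_DE = 2070 mm².
δ_AB = 40500·173/(1419·110000) = 0.04487 mm
δ_BC = 9600·514/(4951·110000) = 0.00906 mm
δ_CD = 25400·420/(123.2·110000) = 0.7871 mm
δ_DE = 14100·759/(2070·110000) = 0.04699 mm
δ = Σδ_i = 0.8881 mm.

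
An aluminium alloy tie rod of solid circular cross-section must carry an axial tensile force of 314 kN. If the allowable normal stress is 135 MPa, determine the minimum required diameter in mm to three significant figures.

Required area A ≥ P/σ_allow = 314000/135 = 2326 mm².
For a solid circular section, d ≥ √(4A/π) = 54.42 mm.

54.4 mm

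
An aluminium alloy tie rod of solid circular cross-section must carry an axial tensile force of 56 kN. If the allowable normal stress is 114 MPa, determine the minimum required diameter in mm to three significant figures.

25.0 mm

Required area A ≥ P/σ_allow = 56000/114 = 491.2 mm².
For a solid circular section, d ≥ √(4A/π) = 25.01 mm.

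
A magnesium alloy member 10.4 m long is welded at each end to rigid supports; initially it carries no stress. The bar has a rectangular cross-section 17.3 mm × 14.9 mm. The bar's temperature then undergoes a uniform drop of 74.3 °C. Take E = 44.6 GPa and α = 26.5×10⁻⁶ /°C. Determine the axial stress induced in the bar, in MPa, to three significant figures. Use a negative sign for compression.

87.8 MPa

Free thermal expansion αLΔT = 26.5e-6 · 10400 · -74.3 = -20.48 mm.
The walls impose strain ε = −(-20.48)/10400 = 1.9690e-03; σ = Eε = 44600 · 1.9690e-03 = 87.82 MPa.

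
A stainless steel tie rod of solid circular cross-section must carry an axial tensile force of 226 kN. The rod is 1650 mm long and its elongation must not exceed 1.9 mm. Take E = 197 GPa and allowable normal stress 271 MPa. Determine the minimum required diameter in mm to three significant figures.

35.6 mm

Required area A ≥ P/σ_allow = 226000/271 = 833.9 mm².
For a solid circular section, d ≥ √(4A/π) = 32.59 mm.
Elongation limit: A ≥ PL/(Eδ_allow) = 226000·1650/(197000·1.9) = 996.3 mm² ⇒ d ≥ 35.62 mm.
The elongation limit governs.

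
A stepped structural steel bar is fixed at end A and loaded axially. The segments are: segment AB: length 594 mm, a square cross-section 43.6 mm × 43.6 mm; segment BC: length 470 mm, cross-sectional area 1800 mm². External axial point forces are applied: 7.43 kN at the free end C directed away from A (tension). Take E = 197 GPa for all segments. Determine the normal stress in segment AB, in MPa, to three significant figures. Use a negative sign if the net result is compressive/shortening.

Internal axial forces (sectioning from the free end, tension +): N_BC = 7.43 kN, N_AB = 7.43 kN.
A_AB = 1901 mm².
σ_AB = N_AB/A_AB = 7430/1901 = 3.909 MPa.

3.91 MPa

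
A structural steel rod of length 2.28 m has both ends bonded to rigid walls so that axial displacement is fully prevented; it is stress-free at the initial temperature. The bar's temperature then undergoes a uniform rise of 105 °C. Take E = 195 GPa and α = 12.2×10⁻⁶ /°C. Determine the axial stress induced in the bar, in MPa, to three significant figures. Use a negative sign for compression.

-250 MPa

Free thermal expansion αLΔT = 12.2e-6 · 2280 · 105 = 2.921 mm.
The walls impose strain ε = −(2.921)/2280 = -1.2810e-03; σ = Eε = 195000 · -1.2810e-03 = -249.8 MPa.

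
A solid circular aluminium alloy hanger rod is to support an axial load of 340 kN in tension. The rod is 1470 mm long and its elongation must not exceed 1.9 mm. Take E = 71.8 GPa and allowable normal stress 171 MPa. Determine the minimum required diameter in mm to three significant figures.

68.3 mm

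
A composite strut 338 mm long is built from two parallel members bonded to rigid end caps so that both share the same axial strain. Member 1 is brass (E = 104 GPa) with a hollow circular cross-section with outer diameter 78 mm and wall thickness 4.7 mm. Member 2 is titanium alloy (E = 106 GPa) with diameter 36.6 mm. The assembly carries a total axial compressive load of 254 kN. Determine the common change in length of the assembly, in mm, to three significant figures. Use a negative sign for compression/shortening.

-0.383 mm

A_1 = 1082 mm².
A_2 = 1052 mm².
Equal strain + equilibrium ⇒ each member carries load in proportion to AE: A₁E₁ = 112600000 N, A₂E₂ = 111500000 N, ΣAE = 224100000 N.
δ = PL/ΣAE = -254000·338/224100000 = -0.3831 mm.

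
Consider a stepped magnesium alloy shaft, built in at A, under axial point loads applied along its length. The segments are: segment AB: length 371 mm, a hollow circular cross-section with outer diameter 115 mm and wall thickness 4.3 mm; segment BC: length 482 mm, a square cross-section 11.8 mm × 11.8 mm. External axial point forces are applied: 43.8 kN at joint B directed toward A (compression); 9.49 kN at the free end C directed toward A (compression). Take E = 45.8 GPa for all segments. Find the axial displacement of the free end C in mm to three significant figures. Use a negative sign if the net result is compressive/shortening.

Internal axial forces (sectioning from the free end, tension +): N_BC = -9.49 kN, N_AB = -53.29 kN.
A_AB = 1495 mm².
A_BC = 139.2 mm².
δ_AB = -53290·371/(1495·45800) = -0.2887 mm
δ_BC = -9490·482/(139.2·45800) = -0.7173 mm
δ = Σδ_i = -1.006 mm.

-1.01 mm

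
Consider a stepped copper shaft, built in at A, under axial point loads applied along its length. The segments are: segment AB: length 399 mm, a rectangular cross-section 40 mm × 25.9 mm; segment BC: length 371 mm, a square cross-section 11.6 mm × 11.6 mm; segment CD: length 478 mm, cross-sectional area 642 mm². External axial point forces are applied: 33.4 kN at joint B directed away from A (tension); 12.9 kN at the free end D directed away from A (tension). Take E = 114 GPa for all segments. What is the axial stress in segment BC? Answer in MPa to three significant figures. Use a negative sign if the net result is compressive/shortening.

95.9 MPa

Internal axial forces (sectioning from the free end, tension +): N_CD = 12.9 kN, N_BC = 12.9 kN, N_AB = 46.3 kN.
A_BC = 134.6 mm².
σ_BC = N_BC/A_BC = 12900/134.6 = 95.87 MPa.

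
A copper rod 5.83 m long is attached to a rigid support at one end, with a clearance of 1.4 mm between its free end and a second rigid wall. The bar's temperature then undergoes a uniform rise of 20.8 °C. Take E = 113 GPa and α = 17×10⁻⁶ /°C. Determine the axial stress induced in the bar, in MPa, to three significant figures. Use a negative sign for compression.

Free thermal expansion αLΔT = 17e-6 · 5830 · 20.8 = 2.061 mm.
The walls engage after the gap closes; constrained expansion = 2.061 − 1.4 = 0.6615 mm.
The walls impose strain ε = −(0.6615)/5830 = -1.1346e-04; σ = Eε = 113000 · -1.1346e-04 = -12.82 MPa.

-12.8 MPa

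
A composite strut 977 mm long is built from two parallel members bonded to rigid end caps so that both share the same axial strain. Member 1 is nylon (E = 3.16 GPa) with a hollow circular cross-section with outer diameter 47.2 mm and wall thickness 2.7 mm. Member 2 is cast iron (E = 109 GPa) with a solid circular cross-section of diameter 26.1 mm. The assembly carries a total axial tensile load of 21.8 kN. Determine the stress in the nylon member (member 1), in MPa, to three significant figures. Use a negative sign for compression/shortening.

A_1 = 377.5 mm².
A_2 = 535 mm².
Equal strain + equilibrium ⇒ each member carries load in proportion to AE: A₁E₁ = 1193000 N, A₂E₂ = 58320000 N, ΣAE = 59510000 N.
σ₁ = P·E₁/ΣAE = 21800·3160/59510000 = 1.158 MPa.

1.16 MPa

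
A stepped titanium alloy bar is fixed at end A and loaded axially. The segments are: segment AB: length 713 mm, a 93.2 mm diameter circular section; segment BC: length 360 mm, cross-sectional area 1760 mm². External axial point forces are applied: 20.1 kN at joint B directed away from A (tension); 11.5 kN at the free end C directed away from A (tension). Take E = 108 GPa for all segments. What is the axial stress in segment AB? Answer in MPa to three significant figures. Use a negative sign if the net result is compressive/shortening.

Internal axial forces (sectioning from the free end, tension +): N_BC = 11.5 kN, N_AB = 31.6 kN.
A_AB = 6822 mm².
σ_AB = N_AB/A_AB = 31600/6822 = 4.632 MPa.

4.63 MPa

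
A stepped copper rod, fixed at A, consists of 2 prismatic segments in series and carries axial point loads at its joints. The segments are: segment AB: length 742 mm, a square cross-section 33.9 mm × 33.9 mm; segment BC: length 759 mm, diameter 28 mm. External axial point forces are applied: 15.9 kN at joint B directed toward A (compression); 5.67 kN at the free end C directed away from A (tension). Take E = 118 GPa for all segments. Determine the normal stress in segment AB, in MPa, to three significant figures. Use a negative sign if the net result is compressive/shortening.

Internal axial forces (sectioning from the free end, tension +): N_BC = 5.67 kN, N_AB = -10.23 kN.
A_AB = 1149 mm².
σ_AB = N_AB/A_AB = -10230/1149 = -8.902 MPa.

-8.90 MPa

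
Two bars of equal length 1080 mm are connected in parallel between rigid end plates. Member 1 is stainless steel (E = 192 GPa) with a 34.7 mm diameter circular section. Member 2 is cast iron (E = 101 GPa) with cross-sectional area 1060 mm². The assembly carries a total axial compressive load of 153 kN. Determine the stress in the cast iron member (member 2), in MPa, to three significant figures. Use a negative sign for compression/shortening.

-53.5 MPa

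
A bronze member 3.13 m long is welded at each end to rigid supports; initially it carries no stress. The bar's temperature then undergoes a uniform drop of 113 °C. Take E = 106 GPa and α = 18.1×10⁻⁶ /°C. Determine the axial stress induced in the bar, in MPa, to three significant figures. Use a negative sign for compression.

217 MPa

Free thermal expansion αLΔT = 18.1e-6 · 3130 · -113 = -6.402 mm.
The walls impose strain ε = −(-6.402)/3130 = 2.0453e-03; σ = Eε = 106000 · 2.0453e-03 = 216.8 MPa.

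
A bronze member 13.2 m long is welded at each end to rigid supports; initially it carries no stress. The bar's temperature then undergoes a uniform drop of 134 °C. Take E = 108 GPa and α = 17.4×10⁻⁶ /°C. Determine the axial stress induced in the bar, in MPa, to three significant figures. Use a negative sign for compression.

252 MPa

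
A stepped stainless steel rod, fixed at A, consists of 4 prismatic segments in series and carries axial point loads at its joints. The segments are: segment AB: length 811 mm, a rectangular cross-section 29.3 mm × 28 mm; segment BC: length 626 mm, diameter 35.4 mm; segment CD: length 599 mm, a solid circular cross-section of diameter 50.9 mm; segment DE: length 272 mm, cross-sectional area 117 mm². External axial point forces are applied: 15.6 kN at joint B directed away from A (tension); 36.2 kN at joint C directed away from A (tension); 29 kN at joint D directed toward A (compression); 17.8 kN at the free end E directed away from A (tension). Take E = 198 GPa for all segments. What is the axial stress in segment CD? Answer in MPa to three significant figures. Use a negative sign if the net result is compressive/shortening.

Internal axial forces (sectioning from the free end, tension +): N_DE = 17.8 kN, N_CD = -11.2 kN, N_BC = 25 kN, N_AB = 40.6 kN.
A_CD = 2035 mm².
σ_CD = N_CD/A_CD = -11200/2035 = -5.504 MPa.

-5.50 MPa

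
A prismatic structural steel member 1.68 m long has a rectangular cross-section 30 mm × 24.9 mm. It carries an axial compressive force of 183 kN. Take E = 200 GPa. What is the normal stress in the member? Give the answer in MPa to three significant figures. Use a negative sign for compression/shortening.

A = 747 mm².
σ = N/A = -183000/747 = -245 MPa.

-245 MPa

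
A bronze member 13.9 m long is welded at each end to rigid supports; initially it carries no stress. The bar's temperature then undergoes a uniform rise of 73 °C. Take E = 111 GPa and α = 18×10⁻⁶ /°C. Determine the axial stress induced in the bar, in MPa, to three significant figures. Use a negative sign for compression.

-146 MPa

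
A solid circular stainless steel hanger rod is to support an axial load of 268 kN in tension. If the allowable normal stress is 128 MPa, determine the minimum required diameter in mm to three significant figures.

51.6 mm

Required area A ≥ P/σ_allow = 268000/128 = 2094 mm².
For a solid circular section, d ≥ √(4A/π) = 51.63 mm.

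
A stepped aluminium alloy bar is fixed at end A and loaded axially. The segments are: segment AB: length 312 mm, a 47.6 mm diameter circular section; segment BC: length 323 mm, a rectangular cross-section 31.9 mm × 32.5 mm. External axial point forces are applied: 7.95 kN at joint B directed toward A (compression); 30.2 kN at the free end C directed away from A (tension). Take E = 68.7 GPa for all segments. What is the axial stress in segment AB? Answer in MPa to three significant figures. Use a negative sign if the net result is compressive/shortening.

Internal axial forces (sectioning from the free end, tension +): N_BC = 30.2 kN, N_AB = 22.25 kN.
A_AB = 1780 mm².
σ_AB = N_AB/A_AB = 22250/1780 = 12.5 MPa.

12.5 MPa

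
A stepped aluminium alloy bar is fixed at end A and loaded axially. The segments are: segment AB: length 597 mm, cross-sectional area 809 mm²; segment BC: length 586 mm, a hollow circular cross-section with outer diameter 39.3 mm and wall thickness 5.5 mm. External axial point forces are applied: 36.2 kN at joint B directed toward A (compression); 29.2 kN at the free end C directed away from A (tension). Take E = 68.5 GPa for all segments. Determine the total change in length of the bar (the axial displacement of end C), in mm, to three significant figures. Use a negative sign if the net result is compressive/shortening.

0.352 mm

Internal axial forces (sectioning from the free end, tension +): N_BC = 29.2 kN, N_AB = -7 kN.
A_BC = 584 mm².
δ_AB = -7000·597/(809·68500) = -0.07541 mm
δ_BC = 29200·586/(584·68500) = 0.4277 mm
δ = Σδ_i = 0.3523 mm.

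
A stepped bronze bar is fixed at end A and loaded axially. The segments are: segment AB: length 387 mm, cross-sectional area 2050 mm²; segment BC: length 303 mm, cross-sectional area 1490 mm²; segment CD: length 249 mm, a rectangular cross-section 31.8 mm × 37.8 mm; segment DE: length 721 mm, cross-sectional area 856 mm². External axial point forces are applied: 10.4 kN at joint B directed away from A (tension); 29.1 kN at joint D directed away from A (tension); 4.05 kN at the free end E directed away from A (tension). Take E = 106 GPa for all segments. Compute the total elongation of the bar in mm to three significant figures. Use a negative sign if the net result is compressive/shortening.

0.238 mm

Internal axial forces (sectioning from the free end, tension +): N_DE = 4.05 kN, N_CD = 33.15 kN, N_BC = 33.15 kN, N_AB = 43.55 kN.
A_CD = 1202 mm².
δ_AB = 43550·387/(2050·106000) = 0.07756 mm
δ_BC = 33150·303/(1490·106000) = 0.0636 mm
δ_CD = 33150·249/(1202·106000) = 0.06478 mm
δ_DE = 4050·721/(856·106000) = 0.03218 mm
δ = Σδ_i = 0.2381 mm.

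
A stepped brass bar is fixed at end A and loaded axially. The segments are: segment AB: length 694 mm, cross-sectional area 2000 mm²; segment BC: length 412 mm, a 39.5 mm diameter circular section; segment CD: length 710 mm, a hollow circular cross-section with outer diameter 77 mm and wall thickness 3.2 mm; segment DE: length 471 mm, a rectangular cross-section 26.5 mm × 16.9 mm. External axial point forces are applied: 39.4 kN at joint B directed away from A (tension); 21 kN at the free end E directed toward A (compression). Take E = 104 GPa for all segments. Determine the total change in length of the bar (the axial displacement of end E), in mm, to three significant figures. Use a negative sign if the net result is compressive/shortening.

Internal axial forces (sectioning from the free end, tension +): N_DE = -21 kN, N_CD = -21 kN, N_BC = -21 kN, N_AB = 18.4 kN.
A_BC = 1225 mm².
A_CD = 741.9 mm².
A_DE = 447.8 mm².
δ_AB = 18400·694/(2000·104000) = 0.06139 mm
δ_BC = -21000·412/(1225·104000) = -0.06789 mm
δ_CD = -21000·710/(741.9·104000) = -0.1932 mm
δ_DE = -21000·471/(447.8·104000) = -0.2124 mm
δ = Σδ_i = -0.4121 mm.

-0.412 mm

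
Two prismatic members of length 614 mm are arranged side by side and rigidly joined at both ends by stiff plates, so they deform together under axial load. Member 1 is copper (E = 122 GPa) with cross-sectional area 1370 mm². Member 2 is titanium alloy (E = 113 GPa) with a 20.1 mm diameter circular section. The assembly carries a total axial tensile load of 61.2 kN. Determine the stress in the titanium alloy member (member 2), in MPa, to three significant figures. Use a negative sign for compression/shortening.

34.1 MPa

A_2 = 317.3 mm².
Equal strain + equilibrium ⇒ each member carries load in proportion to AE: A₁E₁ = 167100000 N, A₂E₂ = 35860000 N, ΣAE = 203000000 N.
σ₂ = P·E₂/ΣAE = 61200·113000/203000000 = 34.07 MPa.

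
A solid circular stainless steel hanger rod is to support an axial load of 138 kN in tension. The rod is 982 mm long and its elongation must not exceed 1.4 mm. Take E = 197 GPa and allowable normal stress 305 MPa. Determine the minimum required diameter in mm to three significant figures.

Required area A ≥ P/σ_allow = 138000/305 = 452.5 mm².
For a solid circular section, d ≥ √(4A/π) = 24 mm.
Elongation limit: A ≥ PL/(Eδ_allow) = 138000·982/(197000·1.4) = 491.4 mm² ⇒ d ≥ 25.01 mm.
The elongation limit governs.

25.0 mm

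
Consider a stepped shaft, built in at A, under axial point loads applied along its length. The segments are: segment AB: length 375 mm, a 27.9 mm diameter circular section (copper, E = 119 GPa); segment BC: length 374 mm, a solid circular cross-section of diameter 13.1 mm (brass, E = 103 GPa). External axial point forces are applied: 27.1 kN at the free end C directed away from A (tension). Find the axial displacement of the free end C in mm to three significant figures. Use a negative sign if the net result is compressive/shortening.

Internal axial forces (sectioning from the free end, tension +): N_BC = 27.1 kN, N_AB = 27.1 kN.
A_AB = 611.4 mm².
A_BC = 134.8 mm².
δ_AB = 27100·375/(611.4·119000) = 0.1397 mm
δ_BC = 27100·374/(134.8·103000) = 0.7301 mm
δ = Σδ_i = 0.8698 mm.

0.870 mm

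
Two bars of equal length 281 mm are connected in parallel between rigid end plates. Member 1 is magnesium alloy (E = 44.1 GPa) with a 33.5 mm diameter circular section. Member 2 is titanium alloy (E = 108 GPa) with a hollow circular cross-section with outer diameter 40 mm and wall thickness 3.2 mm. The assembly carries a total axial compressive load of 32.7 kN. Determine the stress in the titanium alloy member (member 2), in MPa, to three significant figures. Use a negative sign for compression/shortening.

A_1 = 881.4 mm².
A_2 = 370 mm².
Equal strain + equilibrium ⇒ each member carries load in proportion to AE: A₁E₁ = 38870000 N, A₂E₂ = 39960000 N, ΣAE = 78830000 N.
σ₂ = P·E₂/ΣAE = -32700·108000/78830000 = -44.8 MPa.

-44.8 MPa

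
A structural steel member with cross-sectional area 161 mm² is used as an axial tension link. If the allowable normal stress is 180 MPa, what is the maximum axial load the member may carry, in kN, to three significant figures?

29.0 kN

P_max = σ_allow · A = 180 · 161 = 28980 N = 28.98 kN.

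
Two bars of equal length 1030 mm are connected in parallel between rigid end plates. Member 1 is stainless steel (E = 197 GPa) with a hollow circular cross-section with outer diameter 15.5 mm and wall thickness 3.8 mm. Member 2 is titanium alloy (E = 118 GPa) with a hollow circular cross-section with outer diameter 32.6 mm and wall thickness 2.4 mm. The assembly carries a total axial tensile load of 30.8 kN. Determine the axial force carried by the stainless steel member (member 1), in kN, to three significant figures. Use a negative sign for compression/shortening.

15.6 kN

A_1 = 139.7 mm².
A_2 = 227.7 mm².
Equal strain + equilibrium ⇒ each member carries load in proportion to AE: A₁E₁ = 27520000 N, A₂E₂ = 26870000 N, ΣAE = 54380000 N.
F₁ = P·A₁E₁/ΣAE = 30800·27520000/54380000 = 15580 N.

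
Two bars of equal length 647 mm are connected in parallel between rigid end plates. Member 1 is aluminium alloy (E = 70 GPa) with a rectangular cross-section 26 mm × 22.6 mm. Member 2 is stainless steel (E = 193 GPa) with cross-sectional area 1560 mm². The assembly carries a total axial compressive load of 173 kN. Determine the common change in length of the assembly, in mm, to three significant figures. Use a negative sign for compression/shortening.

A_1 = 587.6 mm².
Equal strain + equilibrium ⇒ each member carries load in proportion to AE: A₁E₁ = 41130000 N, A₂E₂ = 301100000 N, ΣAE = 342200000 N.
δ = PL/ΣAE = -173000·647/342200000 = -0.3271 mm.

-0.327 mm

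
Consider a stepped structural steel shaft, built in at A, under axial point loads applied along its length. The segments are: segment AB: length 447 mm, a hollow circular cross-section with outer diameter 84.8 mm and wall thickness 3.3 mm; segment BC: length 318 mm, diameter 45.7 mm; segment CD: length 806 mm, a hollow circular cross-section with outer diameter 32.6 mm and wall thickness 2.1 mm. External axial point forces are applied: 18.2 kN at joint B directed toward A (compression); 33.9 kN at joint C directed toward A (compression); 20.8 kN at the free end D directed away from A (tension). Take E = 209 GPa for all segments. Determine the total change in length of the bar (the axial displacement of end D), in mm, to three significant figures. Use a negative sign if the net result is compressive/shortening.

Internal axial forces (sectioning from the free end, tension +): N_CD = 20.8 kN, N_BC = -13.1 kN, N_AB = -31.3 kN.
A_AB = 844.9 mm².
A_BC = 1640 mm².
A_CD = 201.2 mm².
δ_AB = -31300·447/(844.9·209000) = -0.07923 mm
δ_BC = -13100·318/(1640·209000) = -0.01215 mm
δ_CD = 20800·806/(201.2·209000) = 0.3986 mm
δ = Σδ_i = 0.3073 mm.

0.307 mm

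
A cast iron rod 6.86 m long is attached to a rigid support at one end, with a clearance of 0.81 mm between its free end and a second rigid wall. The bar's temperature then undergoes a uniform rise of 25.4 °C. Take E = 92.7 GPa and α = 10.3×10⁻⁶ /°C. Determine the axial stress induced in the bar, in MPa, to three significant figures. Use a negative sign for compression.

Free thermal expansion αLΔT = 10.3e-6 · 6860 · 25.4 = 1.795 mm.
The walls engage after the gap closes; constrained expansion = 1.795 − 0.81 = 0.9847 mm.
The walls impose strain ε = −(0.9847)/6860 = -1.4354e-04; σ = Eε = 92700 · -1.4354e-04 = -13.31 MPa.

-13.3 MPa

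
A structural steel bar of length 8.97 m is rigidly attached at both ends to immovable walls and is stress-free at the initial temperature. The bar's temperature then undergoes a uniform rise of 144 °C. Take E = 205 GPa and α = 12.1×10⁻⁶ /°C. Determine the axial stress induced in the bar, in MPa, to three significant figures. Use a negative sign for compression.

-357 MPa

Free thermal expansion αLΔT = 12.1e-6 · 8970 · 144 = 15.63 mm.
The walls impose strain ε = −(15.63)/8970 = -1.7424e-03; σ = Eε = 205000 · -1.7424e-03 = -357.2 MPa.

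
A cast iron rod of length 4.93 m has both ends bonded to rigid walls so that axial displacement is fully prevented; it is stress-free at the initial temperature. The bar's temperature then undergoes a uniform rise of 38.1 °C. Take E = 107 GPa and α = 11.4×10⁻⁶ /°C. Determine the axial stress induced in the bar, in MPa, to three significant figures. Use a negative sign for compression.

Free thermal expansion αLΔT = 11.4e-6 · 4930 · 38.1 = 2.141 mm.
The walls impose strain ε = −(2.141)/4930 = -4.3434e-04; σ = Eε = 107000 · -4.3434e-04 = -46.47 MPa.

-46.5 MPa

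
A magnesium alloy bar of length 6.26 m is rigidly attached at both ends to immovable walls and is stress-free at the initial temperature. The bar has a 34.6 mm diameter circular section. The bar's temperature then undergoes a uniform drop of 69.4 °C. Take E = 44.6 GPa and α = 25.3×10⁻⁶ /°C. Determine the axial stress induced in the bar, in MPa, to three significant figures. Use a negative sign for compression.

78.3 MPa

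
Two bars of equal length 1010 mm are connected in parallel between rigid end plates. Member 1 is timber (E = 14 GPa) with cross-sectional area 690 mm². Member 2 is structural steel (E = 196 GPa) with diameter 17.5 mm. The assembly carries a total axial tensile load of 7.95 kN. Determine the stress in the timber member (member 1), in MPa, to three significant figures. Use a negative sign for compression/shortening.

A_2 = 240.5 mm².
Equal strain + equilibrium ⇒ each member carries load in proportion to AE: A₁E₁ = 9660000 N, A₂E₂ = 47140000 N, ΣAE = 56800000 N.
σ₁ = P·E₁/ΣAE = 7950·14000/56800000 = 1.959 MPa.

1.96 MPa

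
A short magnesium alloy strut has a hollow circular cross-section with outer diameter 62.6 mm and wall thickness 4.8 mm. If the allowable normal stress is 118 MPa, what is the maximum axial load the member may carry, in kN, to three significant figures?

103 kN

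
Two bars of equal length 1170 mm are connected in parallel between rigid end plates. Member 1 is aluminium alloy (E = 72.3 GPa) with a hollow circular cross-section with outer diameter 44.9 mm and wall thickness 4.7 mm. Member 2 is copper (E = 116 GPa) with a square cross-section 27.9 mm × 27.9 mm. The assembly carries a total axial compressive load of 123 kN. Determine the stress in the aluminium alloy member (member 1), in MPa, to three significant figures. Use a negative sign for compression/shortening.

A_1 = 593.6 mm².
A_2 = 778.4 mm².
Equal strain + equilibrium ⇒ each member carries load in proportion to AE: A₁E₁ = 42920000 N, A₂E₂ = 90300000 N, ΣAE = 133200000 N.
σ₁ = P·E₁/ΣAE = -123000·72300/133200000 = -66.76 MPa.

-66.8 MPa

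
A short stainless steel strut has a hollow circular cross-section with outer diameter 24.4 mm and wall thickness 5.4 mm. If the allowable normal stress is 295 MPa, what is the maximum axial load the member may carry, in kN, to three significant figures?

95.1 kN

A = 322.3 mm².
P_max = σ_allow · A = 295 · 322.3 = 95090 N = 95.09 kN.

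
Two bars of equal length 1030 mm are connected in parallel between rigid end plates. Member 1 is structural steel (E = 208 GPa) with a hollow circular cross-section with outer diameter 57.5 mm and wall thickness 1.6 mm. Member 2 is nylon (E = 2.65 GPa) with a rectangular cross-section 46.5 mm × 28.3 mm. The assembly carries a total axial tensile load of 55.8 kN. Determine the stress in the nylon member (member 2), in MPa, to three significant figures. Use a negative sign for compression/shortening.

2.39 MPa

A_1 = 281 mm².
A_2 = 1316 mm².
Equal strain + equilibrium ⇒ each member carries load in proportion to AE: A₁E₁ = 58440000 N, A₂E₂ = 3487000 N, ΣAE = 61930000 N.
σ₂ = P·E₂/ΣAE = 55800·2650/61930000 = 2.388 MPa.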